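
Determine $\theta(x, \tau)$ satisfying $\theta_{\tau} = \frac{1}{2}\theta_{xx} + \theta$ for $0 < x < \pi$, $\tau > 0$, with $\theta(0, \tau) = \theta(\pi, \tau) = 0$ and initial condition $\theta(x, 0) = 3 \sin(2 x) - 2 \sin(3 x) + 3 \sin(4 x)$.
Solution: Substitute $\theta = e^{\tau}u$.
Then $\theta_{\tau} = e^{\tau}(u_{\tau} + u)$, $\theta_{xx} = e^{\tau}u_{xx}$; substituting and dividing by $e^{\tau}$, the lower-order terms cancel: $u_{\tau} = \frac{1}{2}u_{xx}$ (standard heat equation).
Data for $u$: $u(x,0) = \theta(x,0) = 3 \sin(2 x) - 2 \sin(3 x) + 3 \sin(4 x)$. The boundary conditions carry over: $u(0,\tau) = u(\pi,\tau) = 0$.
Separating variables: $u = \sum c_n e^{-n^2\tau/2} \sin(nx)$. From $u(x,0) = 3 \sin(2 x) - 2 \sin(3 x) + 3 \sin(4 x)$: $c_2=3, c_3=-2, c_4=3$.
So $u(x,\tau) = 3 e^{-2 \tau} \sin(2 x) + 3 e^{-8 \tau} \sin(4 x) - 2 e^{-9 \tau/2} \sin(3 x)$, and $\theta(x,\tau) = e^{\tau}u(x,\tau)$.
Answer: $\theta(x, \tau) = 3 e^{-\tau} \sin(2 x) + 3 e^{-7 \tau} \sin(4 x) - 2 e^{-7 \tau/2} \sin(3 x)$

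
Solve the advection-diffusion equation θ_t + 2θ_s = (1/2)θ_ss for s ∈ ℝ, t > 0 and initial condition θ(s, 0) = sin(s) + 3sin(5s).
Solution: Change to a moving frame: let η = s - 2t, σ = t and write θ(s,t) = u(η,σ).
By the chain rule θ_t = u_σ - 2u_η, θ_s = u_η, θ_ss = u_ηη.
Then θ_t + 2θ_s = u_σ: the advection term cancels and the PDE becomes the heat equation u_σ = (1/2)u_ηη on η ∈ ℝ.
Initial data: u(η,0) = θ(η,0) = sin(η) + 3sin(5η).
On η ∈ ℝ each mode satisfies (sin(nη))″ = -n² sin(nη), so exp(-n²σ/2) sin(nη) solves the heat equation; by superposition u(η,σ) = Σ c_n exp(-n²σ/2) sin(nη).
Reading off the coefficients: c_1=1, c_5=3, so u(η,σ) = exp(-σ/2)sin(η) + 3exp(-25σ/2)sin(5η).
Substituting back η = s - 2t, σ = t: θ(s,t) = u(s - 2t, t).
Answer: θ(s, t) = exp(-t/2)sin(s - 2t) + 3exp(-25t/2)sin(5s - 10t)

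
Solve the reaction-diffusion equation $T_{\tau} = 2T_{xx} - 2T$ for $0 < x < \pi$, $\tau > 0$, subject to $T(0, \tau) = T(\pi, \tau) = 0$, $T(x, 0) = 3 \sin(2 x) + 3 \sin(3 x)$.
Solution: Substitute $T = e^{-2\tau}u$.
Then $T_{\tau} = e^{-2\tau}(u_{\tau} - 2u)$, $T_{xx} = e^{-2\tau}u_{xx}$; substituting and dividing by $e^{-2\tau}$, the lower-order terms cancel: $u_{\tau} = 2u_{xx}$ (standard heat equation).
Data for $u$: $u(x,0) = T(x,0) = 3 \sin(2 x) + 3 \sin(3 x)$. The boundary conditions carry over: $u(0,\tau) = u(\pi,\tau) = 0$.
Separating variables: $u = \sum c_n e^{-2n^2\tau} \sin(nx)$. From $u(x,0) = 3 \sin(2 x) + 3 \sin(3 x)$: $c_2=3, c_3=3$.
So $u(x,\tau) = 3 e^{-8 \tau} \sin(2 x) + 3 e^{-18 \tau} \sin(3 x)$, and $T(x,\tau) = e^{-2\tau}u(x,\tau)$.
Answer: $T(x, \tau) = 3 e^{-10 \tau} \sin(2 x) + 3 e^{-20 \tau} \sin(3 x)$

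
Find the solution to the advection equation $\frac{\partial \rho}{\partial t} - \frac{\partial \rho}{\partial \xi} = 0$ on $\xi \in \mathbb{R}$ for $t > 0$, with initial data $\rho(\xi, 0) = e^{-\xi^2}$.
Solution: By characteristics ($d\xi/dt = -1$), $\rho(\xi,t) = f(\xi + t)$ with $f = \rho( \cdot , 0)$.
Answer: $\rho(\xi, t) = e^{-(\xi + t)^2}$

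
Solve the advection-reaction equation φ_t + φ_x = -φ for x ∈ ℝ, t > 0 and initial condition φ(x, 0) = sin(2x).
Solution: Substitute φ = exp(-t)u.
Then φ_t = exp(-t)(u_t - u), φ_x = exp(-t)u_x; substituting and dividing by exp(-t), the lower-order terms cancel: u_t + u_x = 0 (standard advection equation).
Data for u: u(x,0) = φ(x,0) = sin(2x).
By characteristics (dx/dt = 1), u(x,t) = f(x - t) with f = u(·, 0).
So u(x,t) = -sin(2t - 2x), and φ(x,t) = exp(-t)u(x,t).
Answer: φ(x, t) = -exp(-t)sin(2t - 2x)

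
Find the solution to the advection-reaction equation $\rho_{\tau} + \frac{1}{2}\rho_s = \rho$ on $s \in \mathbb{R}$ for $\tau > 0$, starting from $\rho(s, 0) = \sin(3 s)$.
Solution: Substitute $\rho = e^{\tau}u$, i.e. $u = e^{-\tau}\rho$.
By the product rule, $\rho_{\tau} = e^{\tau}(u_{\tau} + u)$, $\rho_s = e^{\tau}u_s$.
Substituting into the PDE and dividing by $e^{\tau}$: $u_{\tau} + u + \frac{1}{2}u_s = u$.
The lower-order terms cancel, leaving the standard advection equation $u_{\tau} + \frac{1}{2}u_s = 0$.
Initial data for $u$: $u(s,0) = \rho(s,0) = \sin(3 s)$.
Solve for $u$:
  By method of characteristics (waves move right with speed 1/2):
  Along characteristics $s - \frac{1}{2}\tau =$ const, $u$ is constant, so $u(s,\tau) = f(s - \frac{1}{2}\tau)$ with $f = u( \cdot , 0)$.
Hence $u(s,\tau) = \sin(3 s - 3 \tau/2)$.
Transform back: $\rho(s,\tau) = e^{\tau}u(s,\tau)$.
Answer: $\rho(s, \tau) = - e^{\tau} \sin(3 \tau/2 - 3 s)$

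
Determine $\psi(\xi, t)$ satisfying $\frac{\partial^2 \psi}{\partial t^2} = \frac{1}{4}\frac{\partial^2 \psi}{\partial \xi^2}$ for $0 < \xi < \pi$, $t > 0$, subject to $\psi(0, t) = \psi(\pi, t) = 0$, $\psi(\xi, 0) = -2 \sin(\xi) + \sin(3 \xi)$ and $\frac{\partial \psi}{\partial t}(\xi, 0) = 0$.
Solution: Using separation of variables $\psi = X(\xi)T(t)$:
Eigenfunctions: $\sin(n\xi)$, $n = 1, 2, 3, \ldots$
General solution: $\psi(\xi, t) = \sum [A_n \cos(n t/2) + B_n \sin(n t/2)] \sin(n\xi)$
From $\psi(\xi,0) = -2 \sin(\xi) + \sin(3 \xi)$: $A_1=-2, A_3=1$. From $\psi_t(\xi,0) = 0$: all $B_n = 0$.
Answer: $\psi(\xi, t) = -2 \sin(\xi) \cos(t/2) + \sin(3 \xi) \cos(3 t/2)$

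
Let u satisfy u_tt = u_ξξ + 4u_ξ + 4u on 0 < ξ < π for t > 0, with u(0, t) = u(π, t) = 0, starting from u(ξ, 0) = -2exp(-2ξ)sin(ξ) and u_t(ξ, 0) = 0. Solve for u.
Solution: Substitute u = exp(-2ξ)w, i.e. w = exp(2ξ)u.
By the product rule, u_ξ = exp(-2ξ)(w_ξ - 2w), u_ξξ = exp(-2ξ)(w_ξξ - 4w_ξ + 4w), u_tt = exp(-2ξ)w_tt.
Substituting into the PDE and dividing by exp(-2ξ): w_tt = (w_ξξ - 4w_ξ + 4w) + 4(w_ξ - 2w) + 4w.
The lower-order terms cancel, leaving the standard wave equation w_tt = w_ξξ.
Initial data for w: w(ξ,0) = exp(2ξ)u(ξ,0) = -2sin(ξ); w_t(ξ,0) = exp(2ξ)u_t(ξ,0) = 0. The boundary conditions carry over: w(0,t) = w(π,t) = 0.
Solve for w:
  Using separation of variables w = X(ξ)T(t):
  Eigenfunctions: sin(nξ), n = 1, 2, 3, ...
  General solution: w(ξ, t) = Σ [A_n cos(n t) + B_n sin(n t)] sin(nξ)
  From w(ξ,0) = -2sin(ξ): A_1=-2. From w_t(ξ,0) = 0: all B_n = 0.
Hence w(ξ,t) = -2sin(ξ)cos(t).
Transform back: u(ξ,t) = exp(-2ξ)w(ξ,t).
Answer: u(ξ, t) = -2exp(-2ξ)sin(ξ)cos(t)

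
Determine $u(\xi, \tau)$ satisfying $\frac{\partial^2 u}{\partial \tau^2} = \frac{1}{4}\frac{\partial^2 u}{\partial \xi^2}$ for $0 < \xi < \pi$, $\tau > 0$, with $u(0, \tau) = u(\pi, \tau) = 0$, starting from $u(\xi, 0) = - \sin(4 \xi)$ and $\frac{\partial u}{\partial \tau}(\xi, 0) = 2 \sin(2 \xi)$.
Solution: Using separation of variables $u = X(\xi)T(\tau)$:
Eigenfunctions: $\sin(n\xi)$, $n = 1, 2, 3, \ldots$
General solution: $u(\xi, \tau) = \sum [A_n \cos(n \tau/2) + B_n \sin(n \tau/2)] \sin(n\xi)$
From $u(\xi,0) = - \sin(4 \xi)$: $A_4=-1$. From $u_{\tau}(\xi,0) = 2 \sin(2 \xi)$, using $u_{\tau}(\xi,0) = \sum \omega_n B_n \sin(n\xi)$ with $\omega_n = n/2$: $B_2 = 2/1 = 2$.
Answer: $u(\xi, \tau) = 2 \sin(\tau) \sin(2 \xi) -  \sin(4 \xi) \cos(2 \tau)$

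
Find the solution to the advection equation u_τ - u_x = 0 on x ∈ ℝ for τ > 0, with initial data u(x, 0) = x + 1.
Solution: By method of characteristics (waves move left with speed 1):
Along characteristics x + τ = const, u is constant, so u(x,τ) = f(x + τ) with f = u(·, 0).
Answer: u(x, τ) = x + τ + 1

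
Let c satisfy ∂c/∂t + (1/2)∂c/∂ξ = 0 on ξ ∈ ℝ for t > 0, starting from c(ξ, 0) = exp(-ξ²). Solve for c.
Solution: By method of characteristics (waves move right with speed 1/2):
Along characteristics ξ - (1/2)t = const, c is constant, so c(ξ,t) = f(ξ - (1/2)t) with f = c(·, 0).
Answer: c(ξ, t) = exp(-(-t/2 + ξ)²)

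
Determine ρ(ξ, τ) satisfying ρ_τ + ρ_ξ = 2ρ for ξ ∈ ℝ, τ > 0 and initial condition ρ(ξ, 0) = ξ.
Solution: Substitute ρ = exp(2τ)u, i.e. u = exp(-2τ)ρ.
By the product rule, ρ_τ = exp(2τ)(u_τ + 2u), ρ_ξ = exp(2τ)u_ξ.
Substituting into the PDE and dividing by exp(2τ): u_τ + 2u + u_ξ = 2u.
The lower-order terms cancel, leaving the standard advection equation u_τ + u_ξ = 0.
Initial data for u: u(ξ,0) = ρ(ξ,0) = ξ.
Solve for u:
  By method of characteristics (waves move right with speed 1):
  Along characteristics ξ - τ = const, u is constant, so u(ξ,τ) = f(ξ - τ) with f = u(·, 0).
Hence u(ξ,τ) = ξ - τ.
Transform back: ρ(ξ,τ) = exp(2τ)u(ξ,τ).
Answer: ρ(ξ, τ) = ξexp(2τ) - τexp(2τ)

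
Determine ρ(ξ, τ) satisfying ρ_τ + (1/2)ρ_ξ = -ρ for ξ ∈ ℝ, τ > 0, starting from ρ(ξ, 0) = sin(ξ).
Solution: Substitute ρ = exp(-τ)u.
Then ρ_τ = exp(-τ)(u_τ - u), ρ_ξ = exp(-τ)u_ξ; substituting and dividing by exp(-τ), the lower-order terms cancel: u_τ + (1/2)u_ξ = 0 (standard advection equation).
Data for u: u(ξ,0) = ρ(ξ,0) = sin(ξ).
By characteristics (dξ/dτ = 1/2), u(ξ,τ) = f(ξ - (1/2)τ) with f = u(·, 0).
So u(ξ,τ) = sin(ξ - τ/2), and ρ(ξ,τ) = exp(-τ)u(ξ,τ).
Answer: ρ(ξ, τ) = exp(-τ)sin(ξ - τ/2)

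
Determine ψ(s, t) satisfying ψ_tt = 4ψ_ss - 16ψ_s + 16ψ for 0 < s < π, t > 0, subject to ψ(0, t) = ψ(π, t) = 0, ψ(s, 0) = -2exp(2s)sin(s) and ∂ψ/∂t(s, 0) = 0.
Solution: Substitute ψ = exp(2s)u.
Then ψ_s = exp(2s)(u_s + 2u), ψ_ss = exp(2s)(u_ss + 4u_s + 4u), ψ_tt = exp(2s)u_tt; substituting and dividing by exp(2s), the lower-order terms cancel: u_tt = 4u_ss (standard wave equation).
Data for u: u(s,0) = exp(-2s)ψ(s,0) = -2sin(s); u_t(s,0) = exp(-2s)ψ_t(s,0) = 0. The boundary conditions carry over: u(0,t) = u(π,t) = 0.
Separating variables: u = Σ [A_n cos(ω_n t) + B_n sin(ω_n t)] sin(ns), ω_n = 2n. From ICs: A_1=-2.
So u(s,t) = -2sin(s)cos(2t), and ψ(s,t) = exp(2s)u(s,t).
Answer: ψ(s, t) = -2exp(2s)sin(s)cos(2t)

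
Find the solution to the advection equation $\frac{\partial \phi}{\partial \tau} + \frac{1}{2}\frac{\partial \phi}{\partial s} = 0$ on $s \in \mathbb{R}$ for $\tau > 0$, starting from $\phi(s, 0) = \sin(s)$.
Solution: By method of characteristics (waves move right with speed 1/2):
Along characteristics $s - \frac{1}{2}\tau =$ const, $\phi$ is constant, so $\phi(s,\tau) = f(s - \frac{1}{2}\tau)$ with $f = \phi( \cdot , 0)$.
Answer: $\phi(s, \tau) = - \sin(\tau/2 - s)$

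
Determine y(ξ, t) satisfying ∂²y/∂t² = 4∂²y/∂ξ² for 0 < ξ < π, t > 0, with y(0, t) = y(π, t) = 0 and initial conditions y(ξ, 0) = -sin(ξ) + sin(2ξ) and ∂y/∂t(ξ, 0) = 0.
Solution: Using separation of variables y = X(ξ)T(t):
Eigenfunctions: sin(nξ), n = 1, 2, 3, ...
General solution: y(ξ, t) = Σ [A_n cos(2n t) + B_n sin(2n t)] sin(nξ)
From y(ξ,0) = -sin(ξ) + sin(2ξ): A_1=-1, A_2=1. From y_t(ξ,0) = 0: all B_n = 0.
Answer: y(ξ, t) = -sin(ξ)cos(2t) + sin(2ξ)cos(4t)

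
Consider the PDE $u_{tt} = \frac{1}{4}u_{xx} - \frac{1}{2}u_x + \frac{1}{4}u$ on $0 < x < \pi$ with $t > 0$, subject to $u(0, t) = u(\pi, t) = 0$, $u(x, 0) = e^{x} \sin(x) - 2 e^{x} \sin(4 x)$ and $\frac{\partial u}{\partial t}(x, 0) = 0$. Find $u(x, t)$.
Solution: Substitute $u = e^{x}w$, i.e. $w = e^{-x}u$.
By the product rule, $u_x = e^{x}(w_x + w)$, $u_{xx} = e^{x}(w_{xx} + 2w_x + w)$, $u_{tt} = e^{x}w_{tt}$.
Substituting into the PDE and dividing by $e^{x}$: $w_{tt} = \frac{1}{4}(w_{xx} + 2w_x + w) - \frac{1}{2}(w_x + w) + \frac{1}{4}w$.
The lower-order terms cancel, leaving the standard wave equation $w_{tt} = \frac{1}{4}w_{xx}$.
Initial data for $w$: $w(x,0) = e^{-x}u(x,0) = \sin(x) - 2 \sin(4 x)$; $w_t(x,0) = e^{-x}u_t(x,0) = 0$. The boundary conditions carry over: $w(0,t) = w(\pi,t) = 0$.
Solve for $w$:
  Using separation of variables $w = X(x)T(t)$:
  Eigenfunctions: $\sin(nx)$, $n = 1, 2, 3, \ldots$
  General solution: $w(x, t) = \sum [A_n \cos(n t/2) + B_n \sin(n t/2)] \sin(nx)$
  From $w(x,0) = \sin(x) - 2 \sin(4 x)$: $A_1=1, A_4=-2$. From $w_t(x,0) = 0$: all $B_n = 0$.
Hence $w(x,t) = \sin(x) \cos(t/2) - 2 \sin(4 x) \cos(2 t)$.
Transform back: $u(x,t) = e^{x}w(x,t)$.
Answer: $u(x, t) = e^{x} \sin(x) \cos(t/2) - 2 e^{x} \sin(4 x) \cos(2 t)$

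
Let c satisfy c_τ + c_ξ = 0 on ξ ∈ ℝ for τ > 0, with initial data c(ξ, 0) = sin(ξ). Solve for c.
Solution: By characteristics (dξ/dτ = 1), c(ξ,τ) = f(ξ - τ) with f = c(·, 0).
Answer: c(ξ, τ) = sin(ξ - τ)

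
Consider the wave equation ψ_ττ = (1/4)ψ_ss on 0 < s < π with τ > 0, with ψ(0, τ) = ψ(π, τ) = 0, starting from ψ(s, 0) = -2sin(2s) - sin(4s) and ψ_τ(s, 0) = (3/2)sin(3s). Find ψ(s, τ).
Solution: Using separation of variables ψ = X(s)T(τ):
Eigenfunctions: sin(ns), n = 1, 2, 3, ...
General solution: ψ(s, τ) = Σ [A_n cos(n τ/2) + B_n sin(n τ/2)] sin(ns)
From ψ(s,0) = -2sin(2s) - sin(4s): A_2=-2, A_4=-1. From ψ_τ(s,0) = (3/2)sin(3s), using ψ_τ(s,0) = Σ ω_n B_n sin(ns) with ω_n = n/2: B_3 = (3/2)/(3/2) = 1.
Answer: ψ(s, τ) = -2sin(2s)cos(τ) + sin(3s)sin(3τ/2) - sin(4s)cos(2τ)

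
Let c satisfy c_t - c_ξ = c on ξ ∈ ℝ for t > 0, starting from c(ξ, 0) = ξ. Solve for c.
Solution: Substitute c = exp(t)u.
Then c_t = exp(t)(u_t + u), c_ξ = exp(t)u_ξ; substituting and dividing by exp(t), the lower-order terms cancel: u_t - u_ξ = 0 (standard advection equation).
Data for u: u(ξ,0) = c(ξ,0) = ξ.
By characteristics (dξ/dt = -1), u(ξ,t) = f(ξ + t) with f = u(·, 0).
So u(ξ,t) = t + ξ, and c(ξ,t) = exp(t)u(ξ,t).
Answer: c(ξ, t) = texp(t) + ξexp(t)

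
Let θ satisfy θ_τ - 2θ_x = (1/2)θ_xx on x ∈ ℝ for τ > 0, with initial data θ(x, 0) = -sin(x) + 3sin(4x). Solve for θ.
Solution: Moving frame: η = x + 2τ, σ = τ, θ = u(η,σ), so θ_τ = u_σ + 2u_η and θ_xx = u_ηη.
Hence θ_τ - 2θ_x = u_σ and the PDE becomes the heat equation u_σ = (1/2)u_ηη on η ∈ ℝ.
Initial data: u(η,0) = θ(η,0) = -sin(η) + 3sin(4η). Each mode sin(nη) decays as exp(-n²σ/2) on ℝ, so u(η,σ) = Σ c_n exp(-n²σ/2) sin(nη) with c_1=-1, c_4=3: u(η,σ) = 3exp(-8σ)sin(4η) - exp(-σ/2)sin(η).
Substituting back: θ(x,τ) = u(x + 2τ, τ).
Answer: θ(x, τ) = 3exp(-8τ)sin(4x + 8τ) - exp(-τ/2)sin(x + 2τ)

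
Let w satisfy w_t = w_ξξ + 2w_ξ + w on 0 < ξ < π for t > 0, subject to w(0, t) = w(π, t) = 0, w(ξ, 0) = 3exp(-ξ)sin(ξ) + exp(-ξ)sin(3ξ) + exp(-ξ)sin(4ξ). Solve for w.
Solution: Substitute w = exp(-ξ)u, i.e. u = exp(ξ)w.
By the product rule, w_ξ = exp(-ξ)(u_ξ - u), w_ξξ = exp(-ξ)(u_ξξ - 2u_ξ + u), w_t = exp(-ξ)u_t.
Substituting into the PDE and dividing by exp(-ξ): u_t = (u_ξξ - 2u_ξ + u) + 2(u_ξ - u) + u.
The lower-order terms cancel, leaving the standard heat equation u_t = u_ξξ.
Initial data for u: u(ξ,0) = exp(ξ)w(ξ,0) = 3sin(ξ) + sin(3ξ) + sin(4ξ). The boundary conditions carry over: u(0,t) = u(π,t) = 0.
Solve for u:
  Using separation of variables u = X(ξ)T(t):
  Eigenfunctions: sin(nξ), n = 1, 2, 3, ...
  General solution: u(ξ, t) = Σ c_n sin(nξ) exp(-n² t)
  Matching u(ξ,0) = 3sin(ξ) + sin(3ξ) + sin(4ξ) term by term: c_1=3, c_3=1, c_4=1.
Hence u(ξ,t) = 3exp(-t)sin(ξ) + exp(-9t)sin(3ξ) + exp(-16t)sin(4ξ).
Transform back: w(ξ,t) = exp(-ξ)u(ξ,t).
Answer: w(ξ, t) = 3exp(-t)exp(-ξ)sin(ξ) + exp(-9t)exp(-ξ)sin(3ξ) + exp(-16t)exp(-ξ)sin(4ξ)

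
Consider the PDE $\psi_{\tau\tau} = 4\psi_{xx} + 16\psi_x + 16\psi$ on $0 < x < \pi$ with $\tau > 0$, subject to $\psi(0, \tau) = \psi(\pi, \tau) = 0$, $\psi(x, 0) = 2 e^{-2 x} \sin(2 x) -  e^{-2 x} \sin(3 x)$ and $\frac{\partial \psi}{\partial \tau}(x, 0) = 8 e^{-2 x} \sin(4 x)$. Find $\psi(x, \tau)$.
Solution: Substitute $\psi = e^{-2x}u$, i.e. $u = e^{2x}\psi$.
By the product rule, $\psi_x = e^{-2x}(u_x - 2u)$, $\psi_{xx} = e^{-2x}(u_{xx} - 4u_x + 4u)$, $\psi_{\tau\tau} = e^{-2x}u_{\tau\tau}$.
Substituting into the PDE and dividing by $e^{-2x}$: $u_{\tau\tau} = 4(u_{xx} - 4u_x + 4u) + 16(u_x - 2u) + 16u$.
The lower-order terms cancel, leaving the standard wave equation $u_{\tau\tau} = 4u_{xx}$.
Initial data for $u$: $u(x,0) = e^{2x}\psi(x,0) = 2 \sin(2 x) - \sin(3 x)$; $u_{\tau}(x,0) = e^{2x}\psi_{\tau}(x,0) = 8 \sin(4 x)$. The boundary conditions carry over: $u(0,\tau) = u(\pi,\tau) = 0$.
Solve for $u$:
  Using separation of variables $u = X(x)T(\tau)$:
  Eigenfunctions: $\sin(nx)$, $n = 1, 2, 3, \ldots$
  General solution: $u(x, \tau) = \sum [A_n \cos(2n \tau) + B_n \sin(2n \tau)] \sin(nx)$
  From $u(x,0) = 2 \sin(2 x) - \sin(3 x)$: $A_2=2, A_3=-1$. From $u_{\tau}(x,0) = 8 \sin(4 x)$, using $u_{\tau}(x,0) = \sum \omega_n B_n \sin(nx)$ with $\omega_n = 2n$: $B_4 = 8/8 = 1$.
Hence $u(x,\tau) = 2 \sin(2 x) \cos(4 \tau) - \sin(3 x) \cos(6 \tau) + \sin(4 x) \sin(8 \tau)$.
Transform back: $\psi(x,\tau) = e^{-2x}u(x,\tau)$.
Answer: $\psi(x, \tau) = e^{-2 x} \sin(8 \tau) \sin(4 x) + 2 e^{-2 x} \sin(2 x) \cos(4 \tau) -  e^{-2 x} \sin(3 x) \cos(6 \tau)$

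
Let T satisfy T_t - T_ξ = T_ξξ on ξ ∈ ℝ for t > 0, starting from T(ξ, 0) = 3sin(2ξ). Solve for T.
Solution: Moving frame: η = ξ + t, σ = t, T = u(η,σ), so T_t = u_σ + u_η and T_ξξ = u_ηη.
Hence T_t - T_ξ = u_σ and the PDE becomes the heat equation u_σ = u_ηη on η ∈ ℝ.
Initial data: u(η,0) = T(η,0) = 3sin(2η). Each mode sin(nη) decays as exp(-n²σ) on ℝ, so u(η,σ) = Σ c_n exp(-n²σ) sin(nη) with c_2=3: u(η,σ) = 3exp(-4σ)sin(2η).
Substituting back: T(ξ,t) = u(ξ + t, t).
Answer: T(ξ, t) = 3exp(-4t)sin(2t + 2ξ)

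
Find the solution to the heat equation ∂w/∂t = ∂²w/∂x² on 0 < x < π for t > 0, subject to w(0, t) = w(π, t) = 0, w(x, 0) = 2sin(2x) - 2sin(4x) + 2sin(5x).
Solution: Separating variables: w = Σ c_n exp(-n²t) sin(nx). From w(x,0) = 2sin(2x) - 2sin(4x) + 2sin(5x): c_2=2, c_4=-2, c_5=2.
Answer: w(x, t) = 2exp(-4t)sin(2x) - 2exp(-16t)sin(4x) + 2exp(-25t)sin(5x)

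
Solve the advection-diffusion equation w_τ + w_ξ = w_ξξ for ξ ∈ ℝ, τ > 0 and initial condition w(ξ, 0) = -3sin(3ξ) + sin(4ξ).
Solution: Change to a moving frame: let η = ξ - τ, σ = τ and write w(ξ,τ) = u(η,σ).
By the chain rule w_τ = u_σ - u_η, w_ξ = u_η, w_ξξ = u_ηη.
Then w_τ + w_ξ = u_σ: the advection term cancels and the PDE becomes the heat equation u_σ = u_ηη on η ∈ ℝ.
Initial data: u(η,0) = w(η,0) = -3sin(3η) + sin(4η).
On η ∈ ℝ each mode satisfies (sin(nη))″ = -n² sin(nη), so exp(-n²σ) sin(nη) solves the heat equation; by superposition u(η,σ) = Σ c_n exp(-n²σ) sin(nη).
Reading off the coefficients: c_3=-3, c_4=1, so u(η,σ) = -3exp(-9σ)sin(3η) + exp(-16σ)sin(4η).
Substituting back η = ξ - τ, σ = τ: w(ξ,τ) = u(ξ - τ, τ).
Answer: w(ξ, τ) = -3exp(-9τ)sin(3ξ - 3τ) + exp(-16τ)sin(4ξ - 4τ)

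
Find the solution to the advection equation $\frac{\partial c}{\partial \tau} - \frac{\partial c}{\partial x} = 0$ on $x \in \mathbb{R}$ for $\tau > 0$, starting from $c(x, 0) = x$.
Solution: By method of characteristics (waves move left with speed 1):
Along characteristics $x + \tau =$ const, $c$ is constant, so $c(x,\tau) = f(x + \tau)$ with $f = c( \cdot , 0)$.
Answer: $c(x, \tau) = \tau + x$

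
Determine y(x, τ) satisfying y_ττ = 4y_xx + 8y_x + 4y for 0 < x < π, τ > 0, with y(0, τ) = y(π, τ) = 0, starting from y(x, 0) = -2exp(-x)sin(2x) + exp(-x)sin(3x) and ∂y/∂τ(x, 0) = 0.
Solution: Substitute y = exp(-x)u, i.e. u = exp(x)y.
By the product rule, y_x = exp(-x)(u_x - u), y_xx = exp(-x)(u_xx - 2u_x + u), y_ττ = exp(-x)u_ττ.
Substituting into the PDE and dividing by exp(-x): u_ττ = 4(u_xx - 2u_x + u) + 8(u_x - u) + 4u.
The lower-order terms cancel, leaving the standard wave equation u_ττ = 4u_xx.
Initial data for u: u(x,0) = exp(x)y(x,0) = -2sin(2x) + sin(3x); u_τ(x,0) = exp(x)y_τ(x,0) = 0. The boundary conditions carry over: u(0,τ) = u(π,τ) = 0.
Solve for u:
  Using separation of variables u = X(x)T(τ):
  Eigenfunctions: sin(nx), n = 1, 2, 3, ...
  General solution: u(x, τ) = Σ [A_n cos(2n τ) + B_n sin(2n τ)] sin(nx)
  From u(x,0) = -2sin(2x) + sin(3x): A_2=-2, A_3=1. From u_τ(x,0) = 0: all B_n = 0.
Hence u(x,τ) = -2sin(2x)cos(4τ) + sin(3x)cos(6τ).
Transform back: y(x,τ) = exp(-x)u(x,τ).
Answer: y(x, τ) = -2exp(-x)sin(2x)cos(4τ) + exp(-x)sin(3x)cos(6τ)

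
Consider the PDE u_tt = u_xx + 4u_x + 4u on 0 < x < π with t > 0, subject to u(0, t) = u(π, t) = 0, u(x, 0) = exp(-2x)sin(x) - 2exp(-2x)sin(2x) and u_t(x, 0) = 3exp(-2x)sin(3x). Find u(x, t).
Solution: Substitute u = exp(-2x)w, i.e. w = exp(2x)u.
By the product rule, u_x = exp(-2x)(w_x - 2w), u_xx = exp(-2x)(w_xx - 4w_x + 4w), u_tt = exp(-2x)w_tt.
Substituting into the PDE and dividing by exp(-2x): w_tt = (w_xx - 4w_x + 4w) + 4(w_x - 2w) + 4w.
The lower-order terms cancel, leaving the standard wave equation w_tt = w_xx.
Initial data for w: w(x,0) = exp(2x)u(x,0) = sin(x) - 2sin(2x); w_t(x,0) = exp(2x)u_t(x,0) = 3sin(3x). The boundary conditions carry over: w(0,t) = w(π,t) = 0.
Solve for w:
  Using separation of variables w = X(x)T(t):
  Eigenfunctions: sin(nx), n = 1, 2, 3, ...
  General solution: w(x, t) = Σ [A_n cos(n t) + B_n sin(n t)] sin(nx)
  From w(x,0) = sin(x) - 2sin(2x): A_1=1, A_2=-2. From w_t(x,0) = 3sin(3x), using w_t(x,0) = Σ ω_n B_n sin(nx) with ω_n = n: B_3 = 3/3 = 1.
Hence w(x,t) = sin(3t)sin(3x) + sin(x)cos(t) - 2sin(2x)cos(2t).
Transform back: u(x,t) = exp(-2x)w(x,t).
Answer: u(x, t) = exp(-2x)sin(3t)sin(3x) + exp(-2x)sin(x)cos(t) - 2exp(-2x)sin(2x)cos(2t)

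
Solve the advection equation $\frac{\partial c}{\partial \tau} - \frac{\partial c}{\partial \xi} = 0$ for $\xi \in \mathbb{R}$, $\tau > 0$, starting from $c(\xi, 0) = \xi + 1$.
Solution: By method of characteristics (waves move left with speed 1):
Along characteristics $\xi + \tau =$ const, $c$ is constant, so $c(\xi,\tau) = f(\xi + \tau)$ with $f = c( \cdot , 0)$.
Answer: $c(\xi, \tau) = \tau + \xi + 1$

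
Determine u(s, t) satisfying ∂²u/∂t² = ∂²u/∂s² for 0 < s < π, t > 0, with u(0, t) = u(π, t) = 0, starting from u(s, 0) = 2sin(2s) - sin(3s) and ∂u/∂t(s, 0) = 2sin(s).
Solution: Using separation of variables u = X(s)T(t):
Eigenfunctions: sin(ns), n = 1, 2, 3, ...
General solution: u(s, t) = Σ [A_n cos(n t) + B_n sin(n t)] sin(ns)
From u(s,0) = 2sin(2s) - sin(3s): A_2=2, A_3=-1. From u_t(s,0) = 2sin(s), using u_t(s,0) = Σ ω_n B_n sin(ns) with ω_n = n: B_1 = 2/1 = 2.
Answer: u(s, t) = 2sin(s)sin(t) + 2sin(2s)cos(2t) - sin(3s)cos(3t)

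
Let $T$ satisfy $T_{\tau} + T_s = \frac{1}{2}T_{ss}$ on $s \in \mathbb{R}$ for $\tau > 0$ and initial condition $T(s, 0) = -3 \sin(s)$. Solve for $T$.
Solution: Moving frame: $\eta = s - \tau$, $\sigma = \tau$, $T = u(\eta,\sigma)$, so $T_{\tau} = u_{\sigma} - u_{\eta}$ and $T_{ss} = u_{\eta\eta}$.
Hence $T_{\tau} + T_s = u_{\sigma}$ and the PDE becomes the heat equation $u_{\sigma} = \frac{1}{2}u_{\eta\eta}$ on $\eta \in \mathbb{R}$.
Initial data: $u(\eta,0) = T(\eta,0) = -3 \sin(\eta)$. Each mode $\sin(n\eta)$ decays as $e^{-n^2\sigma/2}$ on $\mathbb{R}$, so $u(\eta,\sigma) = \sum c_n e^{-n^2\sigma/2} \sin(n\eta)$ with $c_1=-3$: $u(\eta,\sigma) = -3 e^{-\sigma/2} \sin(\eta)$.
Substituting back: $T(s,\tau) = u(s - \tau, \tau)$.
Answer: $T(s, \tau) = 3 e^{-\tau/2} \sin(\tau - s)$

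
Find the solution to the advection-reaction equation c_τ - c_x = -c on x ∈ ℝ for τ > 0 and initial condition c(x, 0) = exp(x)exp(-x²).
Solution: Substitute c = exp(x)u.
Then c_x = exp(x)(u_x + u), c_τ = exp(x)u_τ; substituting and dividing by exp(x), the lower-order terms cancel: u_τ - u_x = 0 (standard advection equation).
Data for u: u(x,0) = exp(-x)c(x,0) = exp(-x²).
By characteristics (dx/dτ = -1), u(x,τ) = f(x + τ) with f = u(·, 0).
So u(x,τ) = exp(-(x + τ)²), and c(x,τ) = exp(x)u(x,τ).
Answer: c(x, τ) = exp(x)exp(-(x + τ)²)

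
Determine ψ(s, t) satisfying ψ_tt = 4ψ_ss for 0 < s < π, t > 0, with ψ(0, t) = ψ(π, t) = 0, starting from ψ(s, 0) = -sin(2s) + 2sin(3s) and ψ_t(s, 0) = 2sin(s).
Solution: Using separation of variables ψ = X(s)T(t):
Eigenfunctions: sin(ns), n = 1, 2, 3, ...
General solution: ψ(s, t) = Σ [A_n cos(2n t) + B_n sin(2n t)] sin(ns)
From ψ(s,0) = -sin(2s) + 2sin(3s): A_2=-1, A_3=2. From ψ_t(s,0) = 2sin(s), using ψ_t(s,0) = Σ ω_n B_n sin(ns) with ω_n = 2n: B_1 = 2/2 = 1.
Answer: ψ(s, t) = sin(s)sin(2t) - sin(2s)cos(4t) + 2sin(3s)cos(6t)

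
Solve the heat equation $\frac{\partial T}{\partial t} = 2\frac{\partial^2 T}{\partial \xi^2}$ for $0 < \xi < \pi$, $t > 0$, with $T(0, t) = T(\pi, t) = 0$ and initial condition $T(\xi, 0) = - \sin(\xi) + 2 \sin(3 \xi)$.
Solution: Using separation of variables $T = X(\xi)G(t)$:
Eigenfunctions: $\sin(n\xi)$, $n = 1, 2, 3, \ldots$
General solution: $T(\xi, t) = \sum c_n \sin(n\xi) e^{-2n^2 t}$
Matching $T(\xi,0) = - \sin(\xi) + 2 \sin(3 \xi)$ term by term: $c_1=-1, c_3=2$.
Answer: $T(\xi, t) = - e^{-2 t} \sin(\xi) + 2 e^{-18 t} \sin(3 \xi)$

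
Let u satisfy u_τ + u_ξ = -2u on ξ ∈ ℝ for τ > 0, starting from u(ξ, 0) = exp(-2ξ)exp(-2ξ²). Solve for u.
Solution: Substitute u = exp(-2ξ)w, i.e. w = exp(2ξ)u.
By the product rule, u_ξ = exp(-2ξ)(w_ξ - 2w), u_τ = exp(-2ξ)w_τ.
Substituting into the PDE and dividing by exp(-2ξ): w_τ + (w_ξ - 2w) = -2w.
The lower-order terms cancel, leaving the standard advection equation w_τ + w_ξ = 0.
Initial data for w: w(ξ,0) = exp(2ξ)u(ξ,0) = exp(-2ξ²).
Solve for w:
  By method of characteristics (waves move right with speed 1):
  Along characteristics ξ - τ = const, w is constant, so w(ξ,τ) = f(ξ - τ) with f = w(·, 0).
Hence w(ξ,τ) = exp(-2(ξ - τ)²).
Transform back: u(ξ,τ) = exp(-2ξ)w(ξ,τ).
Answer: u(ξ, τ) = exp(-2ξ)exp(-2(ξ - τ)²)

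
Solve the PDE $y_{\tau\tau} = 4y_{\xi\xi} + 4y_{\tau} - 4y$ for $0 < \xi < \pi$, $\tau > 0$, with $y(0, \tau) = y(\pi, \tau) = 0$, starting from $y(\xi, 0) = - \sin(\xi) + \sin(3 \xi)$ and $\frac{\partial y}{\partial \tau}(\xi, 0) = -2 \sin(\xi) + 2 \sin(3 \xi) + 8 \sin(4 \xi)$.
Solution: Substitute $y = e^{2\tau}u$, i.e. $u = e^{-2\tau}y$.
By the product rule, $y_{\tau} = e^{2\tau}(u_{\tau} + 2u)$, $y_{\tau\tau} = e^{2\tau}(u_{\tau\tau} + 4u_{\tau} + 4u)$, $y_{\xi\xi} = e^{2\tau}u_{\xi\xi}$.
Substituting into the PDE and dividing by $e^{2\tau}$: $u_{\tau\tau} + 4u_{\tau} + 4u = 4u_{\xi\xi} + 4(u_{\tau} + 2u) - 4u$.
The lower-order terms cancel, leaving the standard wave equation $u_{\tau\tau} = 4u_{\xi\xi}$.
Initial data for $u$: $u(\xi,0) = y(\xi,0) = - \sin(\xi) + \sin(3 \xi)$; $u_{\tau}(\xi,0) = y_{\tau}(\xi,0) - 2y(\xi,0) = 8 \sin(4 \xi)$. The boundary conditions carry over: $u(0,\tau) = u(\pi,\tau) = 0$.
Solve for $u$:
  Using separation of variables $u = X(\xi)T(\tau)$:
  Eigenfunctions: $\sin(n\xi)$, $n = 1, 2, 3, \ldots$
  General solution: $u(\xi, \tau) = \sum [A_n \cos(2n \tau) + B_n \sin(2n \tau)] \sin(n\xi)$
  From $u(\xi,0) = - \sin(\xi) + \sin(3 \xi)$: $A_1=-1, A_3=1$. From $u_{\tau}(\xi,0) = 8 \sin(4 \xi)$, using $u_{\tau}(\xi,0) = \sum \omega_n B_n \sin(n\xi)$ with $\omega_n = 2n$: $B_4 = 8/8 = 1$.
Hence $u(\xi,\tau) = - \sin(\xi) \cos(2 \tau) + \sin(3 \xi) \cos(6 \tau) + \sin(4 \xi) \sin(8 \tau)$.
Transform back: $y(\xi,\tau) = e^{2\tau}u(\xi,\tau)$.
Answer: $y(\xi, \tau) = e^{2 \tau} \sin(8 \tau) \sin(4 \xi) -  e^{2 \tau} \sin(\xi) \cos(2 \tau) + e^{2 \tau} \sin(3 \xi) \cos(6 \tau)$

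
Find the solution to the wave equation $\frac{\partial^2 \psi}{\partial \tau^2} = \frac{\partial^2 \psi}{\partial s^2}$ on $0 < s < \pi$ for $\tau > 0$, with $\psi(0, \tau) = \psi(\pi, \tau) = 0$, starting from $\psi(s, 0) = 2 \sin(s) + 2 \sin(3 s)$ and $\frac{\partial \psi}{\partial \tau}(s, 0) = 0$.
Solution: Using separation of variables $\psi = X(s)T(\tau)$:
Eigenfunctions: $\sin(ns)$, $n = 1, 2, 3, \ldots$
General solution: $\psi(s, \tau) = \sum [A_n \cos(n \tau) + B_n \sin(n \tau)] \sin(ns)$
From $\psi(s,0) = 2 \sin(s) + 2 \sin(3 s)$: $A_1=2, A_3=2$. From $\psi_{\tau}(s,0) = 0$: all $B_n = 0$.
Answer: $\psi(s, \tau) = 2 \sin(s) \cos(\tau) + 2 \sin(3 s) \cos(3 \tau)$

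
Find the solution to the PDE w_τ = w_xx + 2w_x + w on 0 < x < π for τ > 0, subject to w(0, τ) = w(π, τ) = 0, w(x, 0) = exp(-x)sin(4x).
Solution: Substitute w = exp(-x)u.
Then w_x = exp(-x)(u_x - u), w_xx = exp(-x)(u_xx - 2u_x + u), w_τ = exp(-x)u_τ; substituting and dividing by exp(-x), the lower-order terms cancel: u_τ = u_xx (standard heat equation).
Data for u: u(x,0) = exp(x)w(x,0) = sin(4x). The boundary conditions carry over: u(0,τ) = u(π,τ) = 0.
Separating variables: u = Σ c_n exp(-n²τ) sin(nx). From u(x,0) = sin(4x): c_4=1.
So u(x,τ) = exp(-16τ)sin(4x), and w(x,τ) = exp(-x)u(x,τ).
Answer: w(x, τ) = exp(-x)exp(-16τ)sin(4x)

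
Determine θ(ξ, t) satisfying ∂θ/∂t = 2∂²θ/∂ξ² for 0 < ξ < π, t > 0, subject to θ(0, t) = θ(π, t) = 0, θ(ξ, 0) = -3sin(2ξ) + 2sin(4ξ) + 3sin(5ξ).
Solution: Using separation of variables θ = X(ξ)G(t):
Eigenfunctions: sin(nξ), n = 1, 2, 3, ...
General solution: θ(ξ, t) = Σ c_n sin(nξ) exp(-2n² t)
Matching θ(ξ,0) = -3sin(2ξ) + 2sin(4ξ) + 3sin(5ξ) term by term: c_2=-3, c_4=2, c_5=3.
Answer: θ(ξ, t) = -3exp(-8t)sin(2ξ) + 2exp(-32t)sin(4ξ) + 3exp(-50t)sin(5ξ)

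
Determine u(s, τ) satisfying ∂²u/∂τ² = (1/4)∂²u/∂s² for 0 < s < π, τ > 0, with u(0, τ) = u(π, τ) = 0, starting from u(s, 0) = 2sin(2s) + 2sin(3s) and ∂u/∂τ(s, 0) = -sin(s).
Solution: Using separation of variables u = X(s)T(τ):
Eigenfunctions: sin(ns), n = 1, 2, 3, ...
General solution: u(s, τ) = Σ [A_n cos(n τ/2) + B_n sin(n τ/2)] sin(ns)
From u(s,0) = 2sin(2s) + 2sin(3s): A_2=2, A_3=2. From u_τ(s,0) = -sin(s), using u_τ(s,0) = Σ ω_n B_n sin(ns) with ω_n = n/2: B_1 = (-1)/(1/2) = -2.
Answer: u(s, τ) = -2sin(s)sin(τ/2) + 2sin(2s)cos(τ) + 2sin(3s)cos(3τ/2)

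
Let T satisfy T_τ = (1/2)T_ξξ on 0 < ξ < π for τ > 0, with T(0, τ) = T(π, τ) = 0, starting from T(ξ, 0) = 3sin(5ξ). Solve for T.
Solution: Separating variables: T = Σ c_n exp(-n²τ/2) sin(nξ). From T(ξ,0) = 3sin(5ξ): c_5=3.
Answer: T(ξ, τ) = 3exp(-25τ/2)sin(5ξ)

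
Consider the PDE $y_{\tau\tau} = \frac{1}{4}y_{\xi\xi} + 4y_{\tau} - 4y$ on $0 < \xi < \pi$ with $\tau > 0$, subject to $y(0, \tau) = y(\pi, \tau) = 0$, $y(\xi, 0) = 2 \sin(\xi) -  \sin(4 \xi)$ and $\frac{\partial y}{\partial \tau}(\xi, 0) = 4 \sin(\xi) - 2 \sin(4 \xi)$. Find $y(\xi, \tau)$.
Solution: Substitute $y = e^{2\tau}u$.
Then $y_{\tau} = e^{2\tau}(u_{\tau} + 2u)$, $y_{\tau\tau} = e^{2\tau}(u_{\tau\tau} + 4u_{\tau} + 4u)$, $y_{\xi\xi} = e^{2\tau}u_{\xi\xi}$; substituting and dividing by $e^{2\tau}$, the lower-order terms cancel: $u_{\tau\tau} = \frac{1}{4}u_{\xi\xi}$ (standard wave equation).
Data for $u$: $u(\xi,0) = y(\xi,0) = 2 \sin(\xi) - \sin(4 \xi)$; $u_{\tau}(\xi,0) = y_{\tau}(\xi,0) - 2y(\xi,0) = 0$. The boundary conditions carry over: $u(0,\tau) = u(\pi,\tau) = 0$.
Separating variables: $u = \sum [A_n \cos(\omega_n \tau) + B_n \sin(\omega_n \tau)] \sin(n\xi)$, $\omega_n = n/2$. From ICs: $A_1=2, A_4=-1$.
So $u(\xi,\tau) = 2 \sin(\xi) \cos(\tau/2) - \sin(4 \xi) \cos(2 \tau)$, and $y(\xi,\tau) = e^{2\tau}u(\xi,\tau)$.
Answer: $y(\xi, \tau) = 2 e^{2 \tau} \sin(\xi) \cos(\tau/2) -  e^{2 \tau} \sin(4 \xi) \cos(2 \tau)$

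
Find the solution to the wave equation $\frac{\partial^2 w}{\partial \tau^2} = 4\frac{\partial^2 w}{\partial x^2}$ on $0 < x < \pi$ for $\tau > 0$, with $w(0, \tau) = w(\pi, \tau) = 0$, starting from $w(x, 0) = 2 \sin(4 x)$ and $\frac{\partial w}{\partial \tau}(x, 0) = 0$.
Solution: Using separation of variables $w = X(x)T(\tau)$:
Eigenfunctions: $\sin(nx)$, $n = 1, 2, 3, \ldots$
General solution: $w(x, \tau) = \sum [A_n \cos(2n \tau) + B_n \sin(2n \tau)] \sin(nx)$
From $w(x,0) = 2 \sin(4 x)$: $A_4=2$. From $w_{\tau}(x,0) = 0$: all $B_n = 0$.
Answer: $w(x, \tau) = 2 \sin(4 x) \cos(8 \tau)$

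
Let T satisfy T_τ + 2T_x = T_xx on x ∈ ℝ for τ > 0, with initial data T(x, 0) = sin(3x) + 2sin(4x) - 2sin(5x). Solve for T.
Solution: Change to a moving frame: let η = x - 2τ, σ = τ and write T(x,τ) = u(η,σ).
By the chain rule T_τ = u_σ - 2u_η, T_x = u_η, T_xx = u_ηη.
Then T_τ + 2T_x = u_σ: the advection term cancels and the PDE becomes the heat equation u_σ = u_ηη on η ∈ ℝ.
Initial data: u(η,0) = T(η,0) = sin(3η) + 2sin(4η) - 2sin(5η).
On η ∈ ℝ each mode satisfies (sin(nη))″ = -n² sin(nη), so exp(-n²σ) sin(nη) solves the heat equation; by superposition u(η,σ) = Σ c_n exp(-n²σ) sin(nη).
Reading off the coefficients: c_3=1, c_4=2, c_5=-2, so u(η,σ) = exp(-9σ)sin(3η) + 2exp(-16σ)sin(4η) - 2exp(-25σ)sin(5η).
Substituting back η = x - 2τ, σ = τ: T(x,τ) = u(x - 2τ, τ).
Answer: T(x, τ) = exp(-9τ)sin(3x - 6τ) + 2exp(-16τ)sin(4x - 8τ) - 2exp(-25τ)sin(5x - 10τ)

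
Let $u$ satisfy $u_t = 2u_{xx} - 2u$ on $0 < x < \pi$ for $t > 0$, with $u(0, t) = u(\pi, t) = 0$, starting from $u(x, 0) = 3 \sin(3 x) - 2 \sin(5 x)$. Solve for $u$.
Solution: Substitute $u = e^{-2t}w$, i.e. $w = e^{2t}u$.
By the product rule, $u_t = e^{-2t}(w_t - 2w)$, $u_{xx} = e^{-2t}w_{xx}$.
Substituting into the PDE and dividing by $e^{-2t}$: $w_t - 2w = 2w_{xx} - 2w$.
The lower-order terms cancel, leaving the standard heat equation $w_t = 2w_{xx}$.
Initial data for $w$: $w(x,0) = u(x,0) = 3 \sin(3 x) - 2 \sin(5 x)$. The boundary conditions carry over: $w(0,t) = w(\pi,t) = 0$.
Solve for $w$:
  Using separation of variables $w = X(x)T(t)$:
  Eigenfunctions: $\sin(nx)$, $n = 1, 2, 3, \ldots$
  General solution: $w(x, t) = \sum c_n \sin(nx) e^{-2n^2 t}$
  Matching $w(x,0) = 3 \sin(3 x) - 2 \sin(5 x)$ term by term: $c_3=3, c_5=-2$.
Hence $w(x,t) = 3 e^{-18 t} \sin(3 x) - 2 e^{-50 t} \sin(5 x)$.
Transform back: $u(x,t) = e^{-2t}w(x,t)$.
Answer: $u(x, t) = 3 e^{-20 t} \sin(3 x) - 2 e^{-52 t} \sin(5 x)$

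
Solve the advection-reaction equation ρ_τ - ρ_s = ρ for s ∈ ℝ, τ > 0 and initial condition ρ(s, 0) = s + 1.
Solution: Substitute ρ = exp(τ)u.
Then ρ_τ = exp(τ)(u_τ + u), ρ_s = exp(τ)u_s; substituting and dividing by exp(τ), the lower-order terms cancel: u_τ - u_s = 0 (standard advection equation).
Data for u: u(s,0) = ρ(s,0) = s + 1.
By characteristics (ds/dτ = -1), u(s,τ) = f(s + τ) with f = u(·, 0).
So u(s,τ) = s + τ + 1, and ρ(s,τ) = exp(τ)u(s,τ).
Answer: ρ(s, τ) = sexp(τ) + τexp(τ) + exp(τ)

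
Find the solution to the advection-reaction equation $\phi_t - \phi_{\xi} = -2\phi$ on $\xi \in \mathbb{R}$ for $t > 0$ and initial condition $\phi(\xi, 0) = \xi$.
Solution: Substitute $\phi = e^{-2t}u$, i.e. $u = e^{2t}\phi$.
By the product rule, $\phi_t = e^{-2t}(u_t - 2u)$, $\phi_{\xi} = e^{-2t}u_{\xi}$.
Substituting into the PDE and dividing by $e^{-2t}$: $u_t - 2u - u_{\xi} = -2u$.
The lower-order terms cancel, leaving the standard advection equation $u_t - u_{\xi} = 0$.
Initial data for $u$: $u(\xi,0) = \phi(\xi,0) = \xi$.
Solve for $u$:
  By method of characteristics (waves move left with speed 1):
  Along characteristics $\xi + t =$ const, $u$ is constant, so $u(\xi,t) = f(\xi + t)$ with $f = u( \cdot , 0)$.
Hence $u(\xi,t) = t + \xi$.
Transform back: $\phi(\xi,t) = e^{-2t}u(\xi,t)$.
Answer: $\phi(\xi, t) = \xi e^{-2 t} + t e^{-2 t}$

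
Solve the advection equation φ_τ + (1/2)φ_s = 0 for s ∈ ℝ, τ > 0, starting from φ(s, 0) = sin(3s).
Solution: By method of characteristics (waves move right with speed 1/2):
Along characteristics s - (1/2)τ = const, φ is constant, so φ(s,τ) = f(s - (1/2)τ) with f = φ(·, 0).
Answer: φ(s, τ) = sin(3s - 3τ/2)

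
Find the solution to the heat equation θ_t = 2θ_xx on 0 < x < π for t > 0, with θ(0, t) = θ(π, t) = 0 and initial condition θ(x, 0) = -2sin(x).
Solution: Using separation of variables θ = X(x)G(t):
Eigenfunctions: sin(nx), n = 1, 2, 3, ...
General solution: θ(x, t) = Σ c_n sin(nx) exp(-2n² t)
Matching θ(x,0) = -2sin(x) term by term: c_1=-2.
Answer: θ(x, t) = -2exp(-2t)sin(x)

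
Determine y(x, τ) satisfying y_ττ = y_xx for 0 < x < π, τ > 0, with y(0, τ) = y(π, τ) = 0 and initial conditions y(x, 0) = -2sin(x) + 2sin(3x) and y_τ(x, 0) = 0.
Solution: Using separation of variables y = X(x)T(τ):
Eigenfunctions: sin(nx), n = 1, 2, 3, ...
General solution: y(x, τ) = Σ [A_n cos(n τ) + B_n sin(n τ)] sin(nx)
From y(x,0) = -2sin(x) + 2sin(3x): A_1=-2, A_3=2. From y_τ(x,0) = 0: all B_n = 0.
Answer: y(x, τ) = -2sin(x)cos(τ) + 2sin(3x)cos(3τ)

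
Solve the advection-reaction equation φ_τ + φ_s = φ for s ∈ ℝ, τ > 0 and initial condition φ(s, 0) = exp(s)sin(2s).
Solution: Substitute φ = exp(s)u, i.e. u = exp(-s)φ.
By the product rule, φ_s = exp(s)(u_s + u), φ_τ = exp(s)u_τ.
Substituting into the PDE and dividing by exp(s): u_τ + (u_s + u) = u.
The lower-order terms cancel, leaving the standard advection equation u_τ + u_s = 0.
Initial data for u: u(s,0) = exp(-s)φ(s,0) = sin(2s).
Solve for u:
  By method of characteristics (waves move right with speed 1):
  Along characteristics s - τ = const, u is constant, so u(s,τ) = f(s - τ) with f = u(·, 0).
Hence u(s,τ) = sin(2s - 2τ).
Transform back: φ(s,τ) = exp(s)u(s,τ).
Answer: φ(s, τ) = exp(s)sin(2s - 2τ)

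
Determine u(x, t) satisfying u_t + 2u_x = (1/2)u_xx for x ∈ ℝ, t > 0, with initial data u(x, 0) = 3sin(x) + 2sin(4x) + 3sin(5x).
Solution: Change to a moving frame: let η = x - 2t, σ = t and write u(x,t) = w(η,σ).
By the chain rule u_t = w_σ - 2w_η, u_x = w_η, u_xx = w_ηη.
Then u_t + 2u_x = w_σ: the advection term cancels and the PDE becomes the heat equation w_σ = (1/2)w_ηη on η ∈ ℝ.
Initial data: w(η,0) = u(η,0) = 3sin(η) + 2sin(4η) + 3sin(5η).
On η ∈ ℝ each mode satisfies (sin(nη))″ = -n² sin(nη), so exp(-n²σ/2) sin(nη) solves the heat equation; by superposition w(η,σ) = Σ c_n exp(-n²σ/2) sin(nη).
Reading off the coefficients: c_1=3, c_4=2, c_5=3, so w(η,σ) = 2exp(-8σ)sin(4η) + 3exp(-σ/2)sin(η) + 3exp(-25σ/2)sin(5η).
Substituting back η = x - 2t, σ = t: u(x,t) = w(x - 2t, t).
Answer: u(x, t) = -2exp(-8t)sin(8t - 4x) - 3exp(-t/2)sin(2t - x) - 3exp(-25t/2)sin(10t - 5x)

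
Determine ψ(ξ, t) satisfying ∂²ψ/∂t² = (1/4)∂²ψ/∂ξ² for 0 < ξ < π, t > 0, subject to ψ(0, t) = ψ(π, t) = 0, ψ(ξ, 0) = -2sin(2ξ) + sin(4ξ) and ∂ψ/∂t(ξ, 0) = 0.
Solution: Separating variables: ψ = Σ [A_n cos(ω_n t) + B_n sin(ω_n t)] sin(nξ), ω_n = n/2. From ICs: A_2=-2, A_4=1.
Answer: ψ(ξ, t) = -2sin(2ξ)cos(t) + sin(4ξ)cos(2t)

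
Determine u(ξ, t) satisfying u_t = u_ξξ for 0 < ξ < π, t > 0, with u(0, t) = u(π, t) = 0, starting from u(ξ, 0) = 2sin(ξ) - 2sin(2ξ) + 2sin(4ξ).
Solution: Using separation of variables u = X(ξ)T(t):
Eigenfunctions: sin(nξ), n = 1, 2, 3, ...
General solution: u(ξ, t) = Σ c_n sin(nξ) exp(-n² t)
Matching u(ξ,0) = 2sin(ξ) - 2sin(2ξ) + 2sin(4ξ) term by term: c_1=2, c_2=-2, c_4=2.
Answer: u(ξ, t) = 2exp(-t)sin(ξ) - 2exp(-4t)sin(2ξ) + 2exp(-16t)sin(4ξ)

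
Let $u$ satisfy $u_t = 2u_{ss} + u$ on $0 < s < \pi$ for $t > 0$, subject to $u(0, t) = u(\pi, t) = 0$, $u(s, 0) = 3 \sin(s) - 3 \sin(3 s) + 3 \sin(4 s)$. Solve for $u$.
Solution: Substitute $u = e^{t}w$, i.e. $w = e^{-t}u$.
By the product rule, $u_t = e^{t}(w_t + w)$, $u_{ss} = e^{t}w_{ss}$.
Substituting into the PDE and dividing by $e^{t}$: $w_t + w = 2w_{ss} + w$.
The lower-order terms cancel, leaving the standard heat equation $w_t = 2w_{ss}$.
Initial data for $w$: $w(s,0) = u(s,0) = 3 \sin(s) - 3 \sin(3 s) + 3 \sin(4 s)$. The boundary conditions carry over: $w(0,t) = w(\pi,t) = 0$.
Solve for $w$:
  Using separation of variables $w = X(s)T(t)$:
  Eigenfunctions: $\sin(ns)$, $n = 1, 2, 3, \ldots$
  General solution: $w(s, t) = \sum c_n \sin(ns) e^{-2n^2 t}$
  Matching $w(s,0) = 3 \sin(s) - 3 \sin(3 s) + 3 \sin(4 s)$ term by term: $c_1=3, c_3=-3, c_4=3$.
Hence $w(s,t) = 3 e^{-2 t} \sin(s) - 3 e^{-18 t} \sin(3 s) + 3 e^{-32 t} \sin(4 s)$.
Transform back: $u(s,t) = e^{t}w(s,t)$.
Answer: $u(s, t) = 3 e^{-t} \sin(s) - 3 e^{-17 t} \sin(3 s) + 3 e^{-31 t} \sin(4 s)$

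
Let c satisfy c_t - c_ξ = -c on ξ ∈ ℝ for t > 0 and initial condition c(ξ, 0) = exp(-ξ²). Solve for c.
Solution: Substitute c = exp(-t)u, i.e. u = exp(t)c.
By the product rule, c_t = exp(-t)(u_t - u), c_ξ = exp(-t)u_ξ.
Substituting into the PDE and dividing by exp(-t): u_t - u - u_ξ = -u.
The lower-order terms cancel, leaving the standard advection equation u_t - u_ξ = 0.
Initial data for u: u(ξ,0) = c(ξ,0) = exp(-ξ²).
Solve for u:
  By method of characteristics (waves move left with speed 1):
  Along characteristics ξ + t = const, u is constant, so u(ξ,t) = f(ξ + t) with f = u(·, 0).
Hence u(ξ,t) = exp(-(t + ξ)²).
Transform back: c(ξ,t) = exp(-t)u(ξ,t).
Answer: c(ξ, t) = exp(-t)exp(-(t + ξ)²)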